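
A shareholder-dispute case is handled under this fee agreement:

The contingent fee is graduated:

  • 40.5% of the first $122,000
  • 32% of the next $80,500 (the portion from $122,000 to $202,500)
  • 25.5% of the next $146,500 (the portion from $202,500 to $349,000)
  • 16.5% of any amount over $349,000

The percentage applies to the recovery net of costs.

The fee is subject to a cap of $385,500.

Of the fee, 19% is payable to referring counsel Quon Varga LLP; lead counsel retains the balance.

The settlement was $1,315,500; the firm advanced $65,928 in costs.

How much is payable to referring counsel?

$49,613.16

Fee base (net of costs): $1,315,500 − $65,928 = $1,249,572
First $122,000 at 40.5% = $49,410.00
Next $80,500 at 32% = $25,760.00
Next $146,500 at 25.5% = $37,357.50
Remaining $900,572 at 16.5% = $148,594.38
Fee: $49,410.00 + $25,760.00 + $37,357.50 + $148,594.38 = $261,121.88
$261,121.88 is under the $385,500 cap.
Referral share: 19% of $261,121.88 = $49,613.16; lead counsel retains $261,121.88 − $49,613.16 = $211,508.72.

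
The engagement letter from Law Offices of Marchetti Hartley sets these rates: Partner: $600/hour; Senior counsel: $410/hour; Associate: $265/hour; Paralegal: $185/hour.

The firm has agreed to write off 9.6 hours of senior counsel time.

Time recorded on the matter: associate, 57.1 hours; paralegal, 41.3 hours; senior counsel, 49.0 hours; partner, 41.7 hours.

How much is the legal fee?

$63,946.00

Partner: 41.7 × $600 = $25,020.00
Senior counsel: 49.0 × $410 = $20,090.00
Associate: 57.1 × $265 = $15,131.50
Paralegal: 41.3 × $185 = $7,640.50
Subtotal: $67,882.00
Write-off: 9.6 × $410 = $3,936.00
Total: $67,882.00 − $3,936.00 = $63,946.00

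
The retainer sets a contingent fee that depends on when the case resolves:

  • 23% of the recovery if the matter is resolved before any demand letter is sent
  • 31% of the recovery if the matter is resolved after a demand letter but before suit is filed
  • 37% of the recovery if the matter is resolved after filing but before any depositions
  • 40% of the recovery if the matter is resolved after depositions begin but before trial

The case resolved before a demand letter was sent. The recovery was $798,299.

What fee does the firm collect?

$183,608.77

The matter resolved before a demand letter was sent, so the 23% rate applies.
$798,299 × 23% = $183,608.77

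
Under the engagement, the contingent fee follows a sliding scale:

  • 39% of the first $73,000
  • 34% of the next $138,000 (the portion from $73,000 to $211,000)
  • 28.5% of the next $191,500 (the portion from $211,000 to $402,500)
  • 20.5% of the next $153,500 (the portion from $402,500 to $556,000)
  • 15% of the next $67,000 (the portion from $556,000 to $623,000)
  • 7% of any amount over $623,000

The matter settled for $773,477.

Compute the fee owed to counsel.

$182,018.39

First $73,000 at 39% = $28,470.00
Next $138,000 at 34% = $46,920.00
Next $191,500 at 28.5% = $54,577.50
Next $153,500 at 20.5% = $31,467.50
Next $67,000 at 15% = $10,050.00
Remaining $150,477 at 7% = $10,533.39
Fee: $28,470.00 + $46,920.00 + $54,577.50 + $31,467.50 + $10,050.00 + $10,533.39 = $182,018.39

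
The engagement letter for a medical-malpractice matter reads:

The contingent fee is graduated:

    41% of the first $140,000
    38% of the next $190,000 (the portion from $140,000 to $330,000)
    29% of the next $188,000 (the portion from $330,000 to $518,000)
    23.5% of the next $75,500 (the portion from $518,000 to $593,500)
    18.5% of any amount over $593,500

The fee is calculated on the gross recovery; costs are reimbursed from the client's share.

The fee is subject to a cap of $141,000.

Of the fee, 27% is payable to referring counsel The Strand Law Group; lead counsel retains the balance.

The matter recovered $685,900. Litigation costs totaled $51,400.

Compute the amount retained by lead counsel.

Fee base is the gross recovery, $685,900; costs are reimbursed separately.
First $140,000 at 41% = $57,400.00
Next $190,000 at 38% = $72,200.00
Next $188,000 at 29% = $54,520.00
Next $75,500 at 23.5% = $17,742.50
Remaining $92,400 at 18.5% = $17,094.00
Fee: $57,400.00 + $72,200.00 + $54,520.00 + $17,742.50 + $17,094.00 = $218,956.50
$218,956.50 exceeds the $141,000 cap, so the fee is capped at $141,000.00.
Referral share: 27% of $141,000.00 = $38,070.00; lead counsel retains $141,000.00 − $38,070.00 = $102,930.00.

$102,930.00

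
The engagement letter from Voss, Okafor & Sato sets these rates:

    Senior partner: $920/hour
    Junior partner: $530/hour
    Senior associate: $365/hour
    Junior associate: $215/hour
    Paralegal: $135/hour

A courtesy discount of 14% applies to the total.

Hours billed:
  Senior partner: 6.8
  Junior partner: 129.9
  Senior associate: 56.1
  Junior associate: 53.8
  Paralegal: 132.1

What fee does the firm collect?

Senior partner: 6.8 × $920 = $6,256.00
Junior partner: 129.9 × $530 = $68,847.00
Senior associate: 56.1 × $365 = $20,476.50
Junior associate: 53.8 × $215 = $11,567.00
Paralegal: 132.1 × $135 = $17,833.50
Subtotal: $124,980.00
Less 14% discount: −$17,497.20
Total: $124,980.00 − $17,497.20 = $107,482.80

$107,482.80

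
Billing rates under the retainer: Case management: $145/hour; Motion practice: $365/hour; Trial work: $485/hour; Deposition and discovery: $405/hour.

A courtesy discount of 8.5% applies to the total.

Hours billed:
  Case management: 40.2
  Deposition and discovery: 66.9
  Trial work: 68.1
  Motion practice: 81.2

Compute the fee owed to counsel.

$87,464.85

Case management: 40.2 × $145 = $5,829.00
Motion practice: 81.2 × $365 = $29,638.00
Trial work: 68.1 × $485 = $33,028.50
Deposition and discovery: 66.9 × $405 = $27,094.50
Subtotal: $95,590.00
Less 8.5% discount: −$8,125.15
Total: $95,590.00 − $8,125.15 = $87,464.85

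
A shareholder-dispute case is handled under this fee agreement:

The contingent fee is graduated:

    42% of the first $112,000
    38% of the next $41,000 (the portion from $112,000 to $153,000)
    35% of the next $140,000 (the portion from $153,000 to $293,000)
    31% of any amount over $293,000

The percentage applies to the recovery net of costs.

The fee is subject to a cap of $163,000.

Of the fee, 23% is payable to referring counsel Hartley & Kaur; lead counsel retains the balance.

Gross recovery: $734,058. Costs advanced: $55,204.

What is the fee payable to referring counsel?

Fee base (net of costs): $734,058 − $55,204 = $678,854
First $112,000 at 42% = $47,040.00
Next $41,000 at 38% = $15,580.00
Next $140,000 at 35% = $49,000.00
Remaining $385,854 at 31% = $119,614.74
Fee: $47,040.00 + $15,580.00 + $49,000.00 + $119,614.74 = $231,234.74
$231,234.74 exceeds the $163,000 cap, so the fee is capped at $163,000.00.
Referral share: 23% of $163,000.00 = $37,490.00; lead counsel retains $163,000.00 − $37,490.00 = $125,510.00.

$37,490.00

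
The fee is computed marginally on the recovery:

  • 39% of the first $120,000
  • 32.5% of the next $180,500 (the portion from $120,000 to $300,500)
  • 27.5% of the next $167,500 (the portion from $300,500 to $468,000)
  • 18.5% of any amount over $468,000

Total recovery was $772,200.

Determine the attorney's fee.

First $120,000 at 39% = $46,800.00
Next $180,500 at 32.5% = $58,662.50
Next $167,500 at 27.5% = $46,062.50
Remaining $304,200 at 18.5% = $56,277.00
Fee: $46,800.00 + $58,662.50 + $46,062.50 + $56,277.00 = $207,802.00

$207,802.00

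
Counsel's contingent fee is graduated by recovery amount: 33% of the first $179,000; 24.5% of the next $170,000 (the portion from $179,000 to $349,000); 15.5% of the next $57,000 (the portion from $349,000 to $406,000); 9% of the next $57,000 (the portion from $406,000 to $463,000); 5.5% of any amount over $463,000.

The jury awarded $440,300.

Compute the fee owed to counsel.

First $179,000 at 33% = $59,070.00
Next $170,000 at 24.5% = $41,650.00
Next $57,000 at 15.5% = $8,835.00
Remaining $34,300 at 9% = $3,087.00
Fee: $59,070.00 + $41,650.00 + $8,835.00 + $3,087.00 = $112,642.00

$112,642.00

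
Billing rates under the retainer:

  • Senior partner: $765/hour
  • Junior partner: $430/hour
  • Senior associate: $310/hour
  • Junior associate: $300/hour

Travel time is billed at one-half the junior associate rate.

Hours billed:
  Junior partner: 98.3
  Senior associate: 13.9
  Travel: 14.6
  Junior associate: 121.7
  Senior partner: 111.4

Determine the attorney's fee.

Senior partner: 111.4 × $765 = $85,221.00
Junior partner: 98.3 × $430 = $42,269.00
Senior associate: 13.9 × $310 = $4,309.00
Junior associate: 121.7 × $300 = $36,510.00
Subtotal: $85,221.00 + $42,269.00 + $4,309.00 + $36,510.00 = $168,309.00
Travel: 14.6 × ($300 ÷ 2) = 14.6 × $150.00 = $2,190.00
Total: $168,309.00 + $2,190.00 = $170,499.00

$170,499.00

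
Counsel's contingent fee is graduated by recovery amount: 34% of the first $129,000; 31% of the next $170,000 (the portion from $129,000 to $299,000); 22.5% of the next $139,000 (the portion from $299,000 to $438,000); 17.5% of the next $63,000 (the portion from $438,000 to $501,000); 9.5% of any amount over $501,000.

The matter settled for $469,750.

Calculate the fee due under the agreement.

$133,391.25

First $129,000 at 34% = $43,860.00
Next $170,000 at 31% = $52,700.00
Next $139,000 at 22.5% = $31,275.00
Remaining $31,750 at 17.5% = $5,556.25
Fee: $43,860.00 + $52,700.00 + $31,275.00 + $5,556.25 = $133,391.25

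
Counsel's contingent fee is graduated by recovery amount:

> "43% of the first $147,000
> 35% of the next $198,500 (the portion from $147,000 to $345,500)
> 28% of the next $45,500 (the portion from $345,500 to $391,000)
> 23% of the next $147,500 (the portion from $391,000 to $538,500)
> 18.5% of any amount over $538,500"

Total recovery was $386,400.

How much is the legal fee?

First $147,000 at 43% = $63,210.00
Next $198,500 at 35% = $69,475.00
Remaining $40,900 at 28% = $11,452.00
Fee: $63,210.00 + $69,475.00 + $11,452.00 = $144,137.00

$144,137.00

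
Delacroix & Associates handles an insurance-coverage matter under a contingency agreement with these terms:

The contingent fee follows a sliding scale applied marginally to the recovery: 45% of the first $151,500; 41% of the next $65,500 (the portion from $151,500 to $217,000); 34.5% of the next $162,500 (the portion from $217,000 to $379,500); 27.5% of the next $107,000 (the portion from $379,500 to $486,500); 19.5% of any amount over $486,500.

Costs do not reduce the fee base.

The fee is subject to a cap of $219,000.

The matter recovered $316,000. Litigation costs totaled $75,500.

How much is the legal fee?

$129,185.00

Fee base is the gross recovery, $316,000; costs are reimbursed separately.
First $151,500 at 45% = $68,175.00
Next $65,500 at 41% = $26,855.00
Remaining $99,000 at 34.5% = $34,155.00
Fee: $68,175.00 + $26,855.00 + $34,155.00 = $129,185.00
$129,185.00 is under the $219,000 cap.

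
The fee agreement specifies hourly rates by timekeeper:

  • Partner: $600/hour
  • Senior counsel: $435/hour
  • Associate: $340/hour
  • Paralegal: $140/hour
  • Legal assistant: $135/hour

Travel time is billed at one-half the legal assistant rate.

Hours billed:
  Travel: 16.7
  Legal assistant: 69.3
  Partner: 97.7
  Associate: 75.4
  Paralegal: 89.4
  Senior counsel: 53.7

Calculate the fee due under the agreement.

$130,614.25

Partner: 97.7 × $600 = $58,620.00
Senior counsel: 53.7 × $435 = $23,359.50
Associate: 75.4 × $340 = $25,636.00
Paralegal: 89.4 × $140 = $12,516.00
Legal assistant: 69.3 × $135 = $9,355.50
Subtotal: $58,620.00 + $23,359.50 + $25,636.00 + $12,516.00 + $9,355.50 = $129,487.00
Travel: 16.7 × ($135 ÷ 2) = 16.7 × $67.50 = $1,127.25
Total: $129,487.00 + $1,127.25 = $130,614.25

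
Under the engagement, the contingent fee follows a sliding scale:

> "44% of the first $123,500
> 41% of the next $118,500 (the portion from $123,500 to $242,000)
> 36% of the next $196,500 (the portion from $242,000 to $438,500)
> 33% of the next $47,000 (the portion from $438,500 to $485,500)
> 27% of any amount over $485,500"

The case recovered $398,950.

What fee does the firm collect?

First $123,500 at 44% = $54,340.00
Next $118,500 at 41% = $48,585.00
Remaining $156,950 at 36% = $56,502.00
Fee: $54,340.00 + $48,585.00 + $56,502.00 = $159,427.00

$159,427.00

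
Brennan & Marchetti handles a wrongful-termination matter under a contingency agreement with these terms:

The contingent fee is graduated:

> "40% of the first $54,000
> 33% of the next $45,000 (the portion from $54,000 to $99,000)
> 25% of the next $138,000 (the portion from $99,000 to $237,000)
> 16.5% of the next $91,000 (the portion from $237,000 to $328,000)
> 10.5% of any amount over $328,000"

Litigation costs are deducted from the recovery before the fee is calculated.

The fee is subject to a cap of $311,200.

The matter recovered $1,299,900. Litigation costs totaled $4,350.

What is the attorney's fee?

$187,557.75

Fee base (net of costs): $1,299,900 − $4,350 = $1,295,550
First $54,000 at 40% = $21,600.00
Next $45,000 at 33% = $14,850.00
Next $138,000 at 25% = $34,500.00
Next $91,000 at 16.5% = $15,015.00
Remaining $967,550 at 10.5% = $101,592.75
Fee: $21,600.00 + $14,850.00 + $34,500.00 + $15,015.00 + $101,592.75 = $187,557.75
$187,557.75 is under the $311,200 cap.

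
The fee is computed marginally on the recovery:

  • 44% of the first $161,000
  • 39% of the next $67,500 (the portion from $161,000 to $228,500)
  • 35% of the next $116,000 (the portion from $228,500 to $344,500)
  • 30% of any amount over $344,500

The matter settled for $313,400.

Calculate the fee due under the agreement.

First $161,000 at 44% = $70,840.00
Next $67,500 at 39% = $26,325.00
Remaining $84,900 at 35% = $29,715.00
Fee: $70,840.00 + $26,325.00 + $29,715.00 = $126,880.00

$126,880.00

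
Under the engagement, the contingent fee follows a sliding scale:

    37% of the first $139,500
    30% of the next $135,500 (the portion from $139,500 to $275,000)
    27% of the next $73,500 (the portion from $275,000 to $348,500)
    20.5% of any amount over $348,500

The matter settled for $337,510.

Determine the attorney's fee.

First $139,500 at 37% = $51,615.00
Next $135,500 at 30% = $40,650.00
Remaining $62,510 at 27% = $16,877.70
Fee: $51,615.00 + $40,650.00 + $16,877.70 = $109,142.70

$109,142.70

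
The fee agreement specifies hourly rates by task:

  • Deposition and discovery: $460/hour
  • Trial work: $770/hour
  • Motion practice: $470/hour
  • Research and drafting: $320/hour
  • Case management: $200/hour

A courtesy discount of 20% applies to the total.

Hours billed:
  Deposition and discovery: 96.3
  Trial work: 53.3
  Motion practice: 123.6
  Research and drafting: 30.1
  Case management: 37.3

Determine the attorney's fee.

Deposition and discovery: 96.3 × $460 = $44,298.00
Trial work: 53.3 × $770 = $41,041.00
Motion practice: 123.6 × $470 = $58,092.00
Research and drafting: 30.1 × $320 = $9,632.00
Case management: 37.3 × $200 = $7,460.00
Subtotal: $160,523.00
Less 20% discount: −$32,104.60
Total: $160,523.00 − $32,104.60 = $128,418.40

$128,418.40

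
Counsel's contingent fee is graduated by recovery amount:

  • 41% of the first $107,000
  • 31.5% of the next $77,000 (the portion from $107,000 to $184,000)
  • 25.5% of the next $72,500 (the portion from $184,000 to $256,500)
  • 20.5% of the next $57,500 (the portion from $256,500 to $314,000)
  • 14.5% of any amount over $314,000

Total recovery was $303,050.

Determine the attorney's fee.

$96,155.25

First $107,000 at 41% = $43,870.00
Next $77,000 at 31.5% = $24,255.00
Next $72,500 at 25.5% = $18,487.50
Remaining $46,550 at 20.5% = $9,542.75
Fee: $43,870.00 + $24,255.00 + $18,487.50 + $9,542.75 = $96,155.25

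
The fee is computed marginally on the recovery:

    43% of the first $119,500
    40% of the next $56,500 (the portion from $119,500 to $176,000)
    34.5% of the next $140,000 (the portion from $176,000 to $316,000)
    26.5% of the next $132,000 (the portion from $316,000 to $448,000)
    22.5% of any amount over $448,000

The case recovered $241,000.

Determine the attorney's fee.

First $119,500 at 43% = $51,385.00
Next $56,500 at 40% = $22,600.00
Remaining $65,000 at 34.5% = $22,425.00
Fee: $51,385.00 + $22,600.00 + $22,425.00 = $96,410.00

$96,410.00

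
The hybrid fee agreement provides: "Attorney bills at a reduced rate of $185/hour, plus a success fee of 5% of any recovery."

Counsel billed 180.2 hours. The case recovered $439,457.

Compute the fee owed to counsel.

Hourly: 180.2 × $185 = $33,337.00
Success fee: 5% of $439,457 = $21,972.85
Total: $33,337.00 + $21,972.85 = $55,309.85

$55,309.85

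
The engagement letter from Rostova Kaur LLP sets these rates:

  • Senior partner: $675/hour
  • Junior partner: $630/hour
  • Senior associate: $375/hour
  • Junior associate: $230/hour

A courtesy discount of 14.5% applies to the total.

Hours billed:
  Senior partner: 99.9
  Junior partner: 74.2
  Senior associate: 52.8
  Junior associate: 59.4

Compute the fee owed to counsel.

$126,232.63

Senior partner: 99.9 × $675 = $67,432.50
Junior partner: 74.2 × $630 = $46,746.00
Senior associate: 52.8 × $375 = $19,800.00
Junior associate: 59.4 × $230 = $13,662.00
Subtotal: $147,640.50
Less 14.5% discount: −$21,407.87
Total: $147,640.50 − $21,407.87 = $126,232.63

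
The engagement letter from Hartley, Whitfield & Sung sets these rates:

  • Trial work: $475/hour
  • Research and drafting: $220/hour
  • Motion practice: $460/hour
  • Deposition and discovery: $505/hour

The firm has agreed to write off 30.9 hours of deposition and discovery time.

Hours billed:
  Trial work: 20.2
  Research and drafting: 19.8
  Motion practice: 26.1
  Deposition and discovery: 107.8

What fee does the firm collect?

Trial work: 20.2 × $475 = $9,595.00
Research and drafting: 19.8 × $220 = $4,356.00
Motion practice: 26.1 × $460 = $12,006.00
Deposition and discovery: 107.8 × $505 = $54,439.00
Subtotal: $80,396.00
Write-off: 30.9 × $505 = $15,604.50
Total: $80,396.00 − $15,604.50 = $64,791.50

$64,791.50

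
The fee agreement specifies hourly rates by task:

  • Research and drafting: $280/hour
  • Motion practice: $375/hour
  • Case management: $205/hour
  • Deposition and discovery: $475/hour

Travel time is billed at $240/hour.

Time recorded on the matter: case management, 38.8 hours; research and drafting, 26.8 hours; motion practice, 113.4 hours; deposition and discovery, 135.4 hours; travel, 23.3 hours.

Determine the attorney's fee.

$127,890.00

Research and drafting: 26.8 × $280 = $7,504.00
Motion practice: 113.4 × $375 = $42,525.00
Case management: 38.8 × $205 = $7,954.00
Deposition and discovery: 135.4 × $475 = $64,315.00
Subtotal: $7,504.00 + $42,525.00 + $7,954.00 + $64,315.00 = $122,298.00
Travel: 23.3 × $240 = $5,592.00
Total: $122,298.00 + $5,592.00 = $127,890.00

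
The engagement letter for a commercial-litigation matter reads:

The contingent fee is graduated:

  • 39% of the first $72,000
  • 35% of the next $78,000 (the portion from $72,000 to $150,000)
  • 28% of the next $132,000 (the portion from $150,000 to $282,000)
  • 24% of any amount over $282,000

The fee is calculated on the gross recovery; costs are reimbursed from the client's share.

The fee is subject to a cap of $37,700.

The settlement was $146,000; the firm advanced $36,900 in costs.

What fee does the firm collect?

$37,700.00

Fee base is the gross recovery, $146,000; costs are reimbursed separately.
First $72,000 at 39% = $28,080.00
Remaining $74,000 at 35% = $25,900.00
Fee: $28,080.00 + $25,900.00 = $53,980.00
$53,980.00 exceeds the $37,700 cap, so the fee is capped at $37,700.00.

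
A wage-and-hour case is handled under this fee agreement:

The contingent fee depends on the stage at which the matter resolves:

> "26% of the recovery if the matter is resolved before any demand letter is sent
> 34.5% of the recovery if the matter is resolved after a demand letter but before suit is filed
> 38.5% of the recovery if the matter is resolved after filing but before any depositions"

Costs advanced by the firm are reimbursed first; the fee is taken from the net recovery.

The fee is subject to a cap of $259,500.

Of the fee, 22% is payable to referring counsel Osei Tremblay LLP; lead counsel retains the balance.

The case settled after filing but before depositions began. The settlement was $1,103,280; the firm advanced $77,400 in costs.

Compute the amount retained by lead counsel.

$202,410.00

Fee base (net of costs): $1,103,280 − $77,400 = $1,025,880
The matter settled after filing but before depositions began, so the 38.5% rate applies.
$1,025,880 × 38.5% = $394,963.80
$394,963.80 exceeds the $259,500 cap, so the fee is capped at $259,500.00.
Referral share: 22% of $259,500.00 = $57,090.00; lead counsel retains $259,500.00 − $57,090.00 = $202,410.00.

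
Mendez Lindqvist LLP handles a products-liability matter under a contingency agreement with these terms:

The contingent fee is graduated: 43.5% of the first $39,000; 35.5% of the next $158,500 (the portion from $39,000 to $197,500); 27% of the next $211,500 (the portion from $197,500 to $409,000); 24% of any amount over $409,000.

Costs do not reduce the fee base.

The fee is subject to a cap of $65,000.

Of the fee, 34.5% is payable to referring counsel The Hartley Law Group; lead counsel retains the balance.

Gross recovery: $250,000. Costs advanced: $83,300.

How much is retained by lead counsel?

$42,575.00

Fee base is the gross recovery, $250,000; costs are reimbursed separately.
First $39,000 at 43.5% = $16,965.00
Next $158,500 at 35.5% = $56,267.50
Remaining $52,500 at 27% = $14,175.00
Fee: $16,965.00 + $56,267.50 + $14,175.00 = $87,407.50
$87,407.50 exceeds the $65,000 cap, so the fee is capped at $65,000.00.
Referral share: 34.5% of $65,000.00 = $22,425.00; lead counsel retains $65,000.00 − $22,425.00 = $42,575.00.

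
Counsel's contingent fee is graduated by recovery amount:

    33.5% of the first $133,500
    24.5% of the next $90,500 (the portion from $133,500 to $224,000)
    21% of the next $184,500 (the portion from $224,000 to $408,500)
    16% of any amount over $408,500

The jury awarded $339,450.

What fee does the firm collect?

$91,139.50

First $133,500 at 33.5% = $44,722.50
Next $90,500 at 24.5% = $22,172.50
Remaining $115,450 at 21% = $24,244.50
Fee: $44,722.50 + $22,172.50 + $24,244.50 = $91,139.50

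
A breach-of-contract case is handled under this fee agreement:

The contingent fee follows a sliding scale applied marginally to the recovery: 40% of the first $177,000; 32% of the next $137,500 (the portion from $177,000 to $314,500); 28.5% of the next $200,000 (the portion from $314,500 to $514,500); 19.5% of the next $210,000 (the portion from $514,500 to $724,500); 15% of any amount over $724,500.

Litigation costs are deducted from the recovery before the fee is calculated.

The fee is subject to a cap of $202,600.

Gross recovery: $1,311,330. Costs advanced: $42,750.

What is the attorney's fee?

Fee base (net of costs): $1,311,330 − $42,750 = $1,268,580
First $177,000 at 40% = $70,800.00
Next $137,500 at 32% = $44,000.00
Next $200,000 at 28.5% = $57,000.00
Next $210,000 at 19.5% = $40,950.00
Remaining $544,080 at 15% = $81,612.00
Fee: $70,800.00 + $44,000.00 + $57,000.00 + $40,950.00 + $81,612.00 = $294,362.00
$294,362.00 exceeds the $202,600 cap, so the fee is capped at $202,600.00.

$202,600.00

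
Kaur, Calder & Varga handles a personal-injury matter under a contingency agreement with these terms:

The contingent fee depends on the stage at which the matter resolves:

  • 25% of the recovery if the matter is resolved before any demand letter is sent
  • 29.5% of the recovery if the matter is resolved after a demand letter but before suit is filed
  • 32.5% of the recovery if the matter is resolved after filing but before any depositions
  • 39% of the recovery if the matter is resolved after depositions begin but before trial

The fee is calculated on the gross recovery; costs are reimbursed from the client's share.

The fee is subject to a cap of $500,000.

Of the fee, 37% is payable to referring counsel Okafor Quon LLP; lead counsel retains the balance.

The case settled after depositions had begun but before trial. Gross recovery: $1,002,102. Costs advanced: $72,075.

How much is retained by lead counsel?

$246,216.46

Fee base is the gross recovery, $1,002,102; costs are reimbursed separately.
The matter settled after depositions had begun but before trial, so the 39% rate applies.
$1,002,102 × 39% = $390,819.78
$390,819.78 is under the $500,000 cap.
Referral share: 37% of $390,819.78 = $144,603.32; lead counsel retains $390,819.78 − $144,603.32 = $246,216.46.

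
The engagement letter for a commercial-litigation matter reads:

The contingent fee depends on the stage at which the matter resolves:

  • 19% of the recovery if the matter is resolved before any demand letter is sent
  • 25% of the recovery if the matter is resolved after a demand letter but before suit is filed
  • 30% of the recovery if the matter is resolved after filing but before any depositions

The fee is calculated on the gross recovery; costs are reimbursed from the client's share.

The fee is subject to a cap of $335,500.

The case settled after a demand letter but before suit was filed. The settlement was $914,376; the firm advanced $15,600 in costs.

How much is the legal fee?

Fee base is the gross recovery, $914,376; costs are reimbursed separately.
The matter settled after a demand letter but before suit was filed, so the 25% rate applies.
$914,376 × 25% = $228,594.00
$228,594.00 is under the $335,500 cap.

$228,594.00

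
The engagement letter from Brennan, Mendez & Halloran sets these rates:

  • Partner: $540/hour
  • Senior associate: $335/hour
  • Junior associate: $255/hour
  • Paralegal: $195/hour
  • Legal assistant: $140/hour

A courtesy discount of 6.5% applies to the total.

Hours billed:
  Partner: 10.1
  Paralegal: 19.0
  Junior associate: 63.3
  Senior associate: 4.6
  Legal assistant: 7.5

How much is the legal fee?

$26,078.55

Partner: 10.1 × $540 = $5,454.00
Senior associate: 4.6 × $335 = $1,541.00
Junior associate: 63.3 × $255 = $16,141.50
Paralegal: 19.0 × $195 = $3,705.00
Legal assistant: 7.5 × $140 = $1,050.00
Subtotal: $27,891.50
Less 6.5% discount: −$1,812.95
Total: $27,891.50 − $1,812.95 = $26,078.55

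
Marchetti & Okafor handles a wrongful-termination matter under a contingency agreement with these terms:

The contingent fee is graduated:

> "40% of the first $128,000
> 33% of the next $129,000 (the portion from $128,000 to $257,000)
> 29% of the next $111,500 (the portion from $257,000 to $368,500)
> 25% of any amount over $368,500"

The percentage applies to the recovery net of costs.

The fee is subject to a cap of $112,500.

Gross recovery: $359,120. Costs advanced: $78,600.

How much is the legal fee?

Fee base (net of costs): $359,120 − $78,600 = $280,520
First $128,000 at 40% = $51,200.00
Next $129,000 at 33% = $42,570.00
Remaining $23,520 at 29% = $6,820.80
Fee: $51,200.00 + $42,570.00 + $6,820.80 = $100,590.80
$100,590.80 is under the $112,500 cap.

$100,590.80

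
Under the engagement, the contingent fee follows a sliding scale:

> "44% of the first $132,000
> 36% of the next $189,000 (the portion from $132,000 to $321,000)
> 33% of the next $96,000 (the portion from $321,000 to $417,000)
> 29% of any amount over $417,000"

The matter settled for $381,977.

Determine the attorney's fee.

First $132,000 at 44% = $58,080.00
Next $189,000 at 36% = $68,040.00
Remaining $60,977 at 33% = $20,122.41
Fee: $58,080.00 + $68,040.00 + $20,122.41 = $146,242.41

$146,242.41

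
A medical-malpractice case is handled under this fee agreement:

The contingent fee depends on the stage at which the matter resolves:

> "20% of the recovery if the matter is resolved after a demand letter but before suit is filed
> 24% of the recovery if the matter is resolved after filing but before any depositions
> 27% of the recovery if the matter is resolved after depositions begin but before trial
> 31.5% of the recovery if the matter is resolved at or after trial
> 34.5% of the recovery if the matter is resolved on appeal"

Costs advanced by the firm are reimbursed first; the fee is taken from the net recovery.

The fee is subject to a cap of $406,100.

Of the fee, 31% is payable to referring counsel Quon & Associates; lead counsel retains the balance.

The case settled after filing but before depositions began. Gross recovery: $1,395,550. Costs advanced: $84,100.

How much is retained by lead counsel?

$217,176.12

Fee base (net of costs): $1,395,550 − $84,100 = $1,311,450
The matter settled after filing but before depositions began, so the 24% rate applies.
$1,311,450 × 24% = $314,748.00
$314,748.00 is under the $406,100 cap.
Referral share: 31% of $314,748.00 = $97,571.88; lead counsel retains $314,748.00 − $97,571.88 = $217,176.12.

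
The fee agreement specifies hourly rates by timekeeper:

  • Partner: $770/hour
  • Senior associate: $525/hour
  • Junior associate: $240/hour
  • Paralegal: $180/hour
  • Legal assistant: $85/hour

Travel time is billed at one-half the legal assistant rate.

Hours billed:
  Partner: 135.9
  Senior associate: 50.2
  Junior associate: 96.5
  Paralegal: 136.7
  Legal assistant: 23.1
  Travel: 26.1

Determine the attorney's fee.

Partner: 135.9 × $770 = $104,643.00
Senior associate: 50.2 × $525 = $26,355.00
Junior associate: 96.5 × $240 = $23,160.00
Paralegal: 136.7 × $180 = $24,606.00
Legal assistant: 23.1 × $85 = $1,963.50
Subtotal: $104,643.00 + $26,355.00 + $23,160.00 + $24,606.00 + $1,963.50 = $180,727.50
Travel: 26.1 × ($85 ÷ 2) = 26.1 × $42.50 = $1,109.25
Total: $180,727.50 + $1,109.25 = $181,836.75

$181,836.75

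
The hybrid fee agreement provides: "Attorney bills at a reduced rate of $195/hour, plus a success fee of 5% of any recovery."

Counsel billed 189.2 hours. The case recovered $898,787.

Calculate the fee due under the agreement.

$81,833.35

Hourly: 189.2 × $195 = $36,894.00
Success fee: 5% of $898,787 = $44,939.35
Total: $36,894.00 + $44,939.35 = $81,833.35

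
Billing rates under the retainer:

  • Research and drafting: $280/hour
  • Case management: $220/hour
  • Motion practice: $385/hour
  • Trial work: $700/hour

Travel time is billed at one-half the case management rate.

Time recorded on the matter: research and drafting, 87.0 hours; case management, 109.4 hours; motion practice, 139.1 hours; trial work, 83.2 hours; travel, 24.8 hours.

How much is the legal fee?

$162,949.50

Research and drafting: 87.0 × $280 = $24,360.00
Case management: 109.4 × $220 = $24,068.00
Motion practice: 139.1 × $385 = $53,553.50
Trial work: 83.2 × $700 = $58,240.00
Subtotal: $24,360.00 + $24,068.00 + $53,553.50 + $58,240.00 = $160,221.50
Travel: 24.8 × ($220 ÷ 2) = 24.8 × $110.00 = $2,728.00
Total: $160,221.50 + $2,728.00 = $162,949.50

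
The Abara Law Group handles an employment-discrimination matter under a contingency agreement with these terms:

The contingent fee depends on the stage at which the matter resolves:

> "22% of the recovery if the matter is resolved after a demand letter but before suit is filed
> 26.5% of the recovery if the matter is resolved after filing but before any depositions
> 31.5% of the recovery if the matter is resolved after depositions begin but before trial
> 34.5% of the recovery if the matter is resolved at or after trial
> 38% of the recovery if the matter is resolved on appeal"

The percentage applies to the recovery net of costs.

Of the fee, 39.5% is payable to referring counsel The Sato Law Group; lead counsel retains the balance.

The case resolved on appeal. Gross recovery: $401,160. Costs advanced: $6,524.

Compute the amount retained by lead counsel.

Fee base (net of costs): $401,160 − $6,524 = $394,636
The matter resolved on appeal, so the 38% rate applies.
$394,636 × 38% = $149,961.68
Referral share: 39.5% of $149,961.68 = $59,234.86; lead counsel retains $149,961.68 − $59,234.86 = $90,726.82.

$90,726.82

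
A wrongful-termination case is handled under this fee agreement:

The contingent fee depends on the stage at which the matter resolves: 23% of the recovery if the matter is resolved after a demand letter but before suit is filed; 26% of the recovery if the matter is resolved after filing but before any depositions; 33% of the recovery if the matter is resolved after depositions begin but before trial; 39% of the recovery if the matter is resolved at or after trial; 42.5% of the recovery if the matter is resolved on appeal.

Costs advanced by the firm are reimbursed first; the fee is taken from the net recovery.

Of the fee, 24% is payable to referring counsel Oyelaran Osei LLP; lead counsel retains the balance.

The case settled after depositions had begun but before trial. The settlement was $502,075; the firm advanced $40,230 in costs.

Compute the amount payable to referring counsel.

$36,578.12

Fee base (net of costs): $502,075 − $40,230 = $461,845
The matter settled after depositions had begun but before trial, so the 33% rate applies.
$461,845 × 33% = $152,408.85
Referral share: 24% of $152,408.85 = $36,578.12; lead counsel retains $152,408.85 − $36,578.12 = $115,830.73.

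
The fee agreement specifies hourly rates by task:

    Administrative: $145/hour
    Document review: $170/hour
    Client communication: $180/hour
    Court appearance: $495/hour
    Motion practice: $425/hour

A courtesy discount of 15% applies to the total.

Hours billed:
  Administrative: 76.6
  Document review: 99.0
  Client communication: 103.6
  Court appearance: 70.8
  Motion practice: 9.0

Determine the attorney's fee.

Administrative: 76.6 × $145 = $11,107.00
Document review: 99.0 × $170 = $16,830.00
Client communication: 103.6 × $180 = $18,648.00
Court appearance: 70.8 × $495 = $35,046.00
Motion practice: 9.0 × $425 = $3,825.00
Subtotal: $85,456.00
Less 15% discount: −$12,818.40
Total: $85,456.00 − $12,818.40 = $72,637.60

$72,637.60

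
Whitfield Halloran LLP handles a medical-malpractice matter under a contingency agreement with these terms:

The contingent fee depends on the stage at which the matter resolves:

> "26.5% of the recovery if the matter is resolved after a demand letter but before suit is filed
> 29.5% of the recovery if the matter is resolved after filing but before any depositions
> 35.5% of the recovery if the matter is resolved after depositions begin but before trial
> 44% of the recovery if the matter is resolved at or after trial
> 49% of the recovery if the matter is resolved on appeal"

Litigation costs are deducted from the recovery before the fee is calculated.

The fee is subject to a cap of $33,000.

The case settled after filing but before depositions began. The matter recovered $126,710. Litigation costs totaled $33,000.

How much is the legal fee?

Fee base (net of costs): $126,710 − $33,000 = $93,710
The matter settled after filing but before depositions began, so the 29.5% rate applies.
$93,710 × 29.5% = $27,644.45
$27,644.45 is under the $33,000 cap.

$27,644.45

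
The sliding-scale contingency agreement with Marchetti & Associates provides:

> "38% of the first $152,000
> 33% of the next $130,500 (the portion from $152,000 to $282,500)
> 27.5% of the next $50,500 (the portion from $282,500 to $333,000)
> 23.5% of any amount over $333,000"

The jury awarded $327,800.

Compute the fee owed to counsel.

$113,282.50

First $152,000 at 38% = $57,760.00
Next $130,500 at 33% = $43,065.00
Remaining $45,300 at 27.5% = $12,457.50
Fee: $57,760.00 + $43,065.00 + $12,457.50 = $113,282.50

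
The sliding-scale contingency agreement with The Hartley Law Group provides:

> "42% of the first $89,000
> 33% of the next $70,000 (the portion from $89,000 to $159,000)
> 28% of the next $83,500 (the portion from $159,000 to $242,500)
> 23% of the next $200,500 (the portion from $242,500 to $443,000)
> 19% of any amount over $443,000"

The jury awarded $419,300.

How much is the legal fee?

First $89,000 at 42% = $37,380.00
Next $70,000 at 33% = $23,100.00
Next $83,500 at 28% = $23,380.00
Remaining $176,800 at 23% = $40,664.00
Fee: $37,380.00 + $23,100.00 + $23,380.00 + $40,664.00 = $124,524.00

$124,524.00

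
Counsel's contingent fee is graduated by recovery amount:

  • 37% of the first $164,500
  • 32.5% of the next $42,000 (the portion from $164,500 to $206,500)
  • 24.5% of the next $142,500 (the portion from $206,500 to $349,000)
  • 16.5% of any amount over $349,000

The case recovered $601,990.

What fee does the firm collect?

$151,170.85

First $164,500 at 37% = $60,865.00
Next $42,000 at 32.5% = $13,650.00
Next $142,500 at 24.5% = $34,912.50
Remaining $252,990 at 16.5% = $41,743.35
Fee: $60,865.00 + $13,650.00 + $34,912.50 + $41,743.35 = $151,170.85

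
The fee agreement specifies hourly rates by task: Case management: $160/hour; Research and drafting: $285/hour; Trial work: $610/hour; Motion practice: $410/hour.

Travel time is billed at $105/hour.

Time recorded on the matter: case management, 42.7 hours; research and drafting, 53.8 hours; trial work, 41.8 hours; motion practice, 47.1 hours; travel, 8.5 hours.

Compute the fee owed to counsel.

$67,866.50

Case management: 42.7 × $160 = $6,832.00
Research and drafting: 53.8 × $285 = $15,333.00
Trial work: 41.8 × $610 = $25,498.00
Motion practice: 47.1 × $410 = $19,311.00
Subtotal: $6,832.00 + $15,333.00 + $25,498.00 + $19,311.00 = $66,974.00
Travel: 8.5 × $105 = $892.50
Total: $66,974.00 + $892.50 = $67,866.50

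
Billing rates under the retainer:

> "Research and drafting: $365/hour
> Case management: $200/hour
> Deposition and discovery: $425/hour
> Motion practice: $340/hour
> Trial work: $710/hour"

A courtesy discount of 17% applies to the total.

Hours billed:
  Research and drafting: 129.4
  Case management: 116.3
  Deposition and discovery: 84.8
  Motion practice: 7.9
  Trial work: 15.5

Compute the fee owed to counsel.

Research and drafting: 129.4 × $365 = $47,231.00
Case management: 116.3 × $200 = $23,260.00
Deposition and discovery: 84.8 × $425 = $36,040.00
Motion practice: 7.9 × $340 = $2,686.00
Trial work: 15.5 × $710 = $11,005.00
Subtotal: $120,222.00
Less 17% discount: −$20,437.74
Total: $120,222.00 − $20,437.74 = $99,784.26

$99,784.26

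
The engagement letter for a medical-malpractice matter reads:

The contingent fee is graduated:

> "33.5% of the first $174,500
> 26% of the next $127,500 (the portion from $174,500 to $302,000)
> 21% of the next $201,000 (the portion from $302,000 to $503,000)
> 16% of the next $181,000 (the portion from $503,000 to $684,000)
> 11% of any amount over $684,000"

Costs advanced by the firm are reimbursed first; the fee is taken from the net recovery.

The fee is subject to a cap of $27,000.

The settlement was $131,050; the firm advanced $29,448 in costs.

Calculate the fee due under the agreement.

Fee base (net of costs): $131,050 − $29,448 = $101,602
First $101,602 at 33.5% = $34,036.67
$34,036.67 exceeds the $27,000 cap, so the fee is capped at $27,000.00.

$27,000.00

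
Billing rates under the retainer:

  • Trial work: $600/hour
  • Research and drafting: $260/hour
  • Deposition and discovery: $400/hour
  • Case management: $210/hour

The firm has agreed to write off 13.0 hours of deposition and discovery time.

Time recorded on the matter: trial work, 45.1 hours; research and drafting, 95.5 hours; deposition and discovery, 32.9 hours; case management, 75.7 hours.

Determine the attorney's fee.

Trial work: 45.1 × $600 = $27,060.00
Research and drafting: 95.5 × $260 = $24,830.00
Deposition and discovery: 32.9 × $400 = $13,160.00
Case management: 75.7 × $210 = $15,897.00
Subtotal: $80,947.00
Write-off: 13.0 × $400 = $5,200.00
Total: $80,947.00 − $5,200.00 = $75,747.00

$75,747.00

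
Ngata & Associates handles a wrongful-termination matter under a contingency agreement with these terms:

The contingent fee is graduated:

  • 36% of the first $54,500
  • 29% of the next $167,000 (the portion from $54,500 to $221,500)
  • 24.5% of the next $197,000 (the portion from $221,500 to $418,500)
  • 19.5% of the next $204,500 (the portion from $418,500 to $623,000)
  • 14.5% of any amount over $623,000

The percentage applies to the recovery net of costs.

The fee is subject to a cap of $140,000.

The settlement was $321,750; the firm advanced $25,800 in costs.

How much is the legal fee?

Fee base (net of costs): $321,750 − $25,800 = $295,950
First $54,500 at 36% = $19,620.00
Next $167,000 at 29% = $48,430.00
Remaining $74,450 at 24.5% = $18,240.25
Fee: $19,620.00 + $48,430.00 + $18,240.25 = $86,290.25
$86,290.25 is under the $140,000 cap.

$86,290.25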